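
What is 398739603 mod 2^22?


398739603 & 4194303 = 280723

280723


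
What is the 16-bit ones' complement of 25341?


25341 ^ 65535 = 40194

40194


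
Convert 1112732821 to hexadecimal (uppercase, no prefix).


1112732821 = 4252F495 hex

4252F495


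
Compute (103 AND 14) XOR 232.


Step 1: 103 & 14 = 6
Step 2: 6 ^ 232 = 238

238


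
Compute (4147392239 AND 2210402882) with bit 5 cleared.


Step 1: 4147392239 & 2210402882 = 2197815874
Step 2: 2197815874 & ~(1 << 5) = 2197815874

2197815874


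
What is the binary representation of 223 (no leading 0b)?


223 = 11011111 in binary

11011111


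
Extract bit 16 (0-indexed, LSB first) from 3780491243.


0b11100001010101011011011111101011, position 16 = 1

1


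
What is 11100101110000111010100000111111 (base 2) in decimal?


11100101110000111010100000111111 in decimal = 3854805055

3854805055


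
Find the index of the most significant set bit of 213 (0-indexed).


0b11010101. Highest set bit at position 7

7


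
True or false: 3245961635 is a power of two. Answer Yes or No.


0b11000001011110010111000110100011. Multiple bits set => No

No


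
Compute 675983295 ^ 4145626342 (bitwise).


0b101000010010101010111110111111 ^ 0b11110111000110010011110011100110 = 0b11011111010100111001001101011001 = 3746796377

3746796377


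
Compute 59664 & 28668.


0b1110100100010000 & 0b110111111111100 = 0b110100100010000 = 26896

26896


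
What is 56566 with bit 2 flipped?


56566 ^ (1 << 2) = 56566 ^ 4 = 56562

56562


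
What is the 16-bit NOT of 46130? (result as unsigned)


~0b1011010000110010 = 0b100101111001101 = 19405 (16-bit unsigned)

19405


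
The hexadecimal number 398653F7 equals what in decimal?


398653F7 hex = 965104631 decimal

965104631


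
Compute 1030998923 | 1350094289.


0b111101011100111100101110001011 | 0b1010000011110001100110111010001 = 0b1111101011110111100111111011011 = 2105266139

2105266139


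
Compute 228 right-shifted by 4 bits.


0b11100100 >> 4 = 0b1110 = 14

14


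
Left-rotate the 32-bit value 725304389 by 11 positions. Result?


Rotate 0b101011001110110100010001000101 left by 11 (32-bit) = 0b11011010001000100010100101011001 = 3659671897

3659671897


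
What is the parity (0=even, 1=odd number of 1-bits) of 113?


0b1110001 has 4 ones => parity 0

0


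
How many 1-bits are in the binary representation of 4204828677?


0b11111010101000001001100000000101 has 13 set bits

13


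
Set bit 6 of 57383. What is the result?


57383 | (1 << 6) = 57383 | 64 = 57447

57447


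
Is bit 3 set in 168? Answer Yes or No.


0b10101000, bit 3 = 1. Yes

Yes


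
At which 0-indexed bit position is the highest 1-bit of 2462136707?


0b10010010110000010011100110000011. Highest set bit at position 31

31


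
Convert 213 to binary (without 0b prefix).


213 = 11010101 in binary

11010101


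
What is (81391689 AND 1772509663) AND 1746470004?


Step 1: 81391689 & 1772509663 = 8409161
Step 2: 8409161 & 1746470004 = 64

64


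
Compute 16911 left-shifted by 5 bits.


0b100001000001111 << 5 = 0b10000100000111100000 = 541152

541152


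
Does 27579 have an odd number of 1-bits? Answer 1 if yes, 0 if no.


0b110101110111011 has 11 ones => parity 1

1


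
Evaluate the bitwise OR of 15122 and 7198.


0b11101100010010 | 0b1110000011110 = 0b11111100011110 = 16158

16158


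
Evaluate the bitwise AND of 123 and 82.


0b1111011 & 0b1010010 = 0b1010010 = 82

82


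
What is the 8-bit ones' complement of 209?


209 ^ 255 = 46

46


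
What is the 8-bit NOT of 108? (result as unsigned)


~0b1101100 = 0b10010011 = 147 (8-bit unsigned)

147


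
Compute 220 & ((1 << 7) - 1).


220 & 127 = 92

92


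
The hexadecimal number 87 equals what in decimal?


87 hex = 135 decimal

135


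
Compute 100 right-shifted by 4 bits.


0b1100100 >> 4 = 0b110 = 6

6


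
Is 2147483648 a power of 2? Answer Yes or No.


0b10000000000000000000000000000000. Only one bit set => Yes

Yes


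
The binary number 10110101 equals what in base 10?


10110101 in decimal = 181

181


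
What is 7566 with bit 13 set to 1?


7566 | (1 << 13) = 7566 | 8192 = 15758

15758


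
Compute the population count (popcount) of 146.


0b10010010 has 3 set bits

3


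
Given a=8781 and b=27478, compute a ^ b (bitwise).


8781 ^ 27478 = 18715

18715


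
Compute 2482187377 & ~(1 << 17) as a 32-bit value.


2482187377 & ~(1 << 17) = 2482056305

2482056305


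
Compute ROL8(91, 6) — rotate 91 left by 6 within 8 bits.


Rotate 0b1011011 left by 6 (8-bit) = 0b11010110 = 214

214


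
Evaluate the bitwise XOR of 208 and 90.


0b11010000 ^ 0b1011010 = 0b10001010 = 138

138


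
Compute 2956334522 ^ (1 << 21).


2956334522 ^ (1 << 21) = 2956334522 ^ 2097152 = 2954237370

2954237370


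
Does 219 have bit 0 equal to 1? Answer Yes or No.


0b11011011, bit 0 = 1. Yes

Yes


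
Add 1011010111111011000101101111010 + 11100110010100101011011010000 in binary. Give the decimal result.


1011010111111011000101101111010 + 11100110010100101011011010000 = 1110111110001111110001001001010 = 2009588298

2009588298


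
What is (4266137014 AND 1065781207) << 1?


Step 1: 4266137014 & 1065781207 = 1040188822
Step 2: 1040188822 << 1 = 2080377644

2080377644


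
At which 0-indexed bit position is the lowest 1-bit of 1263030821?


0b1001011010010000101001000100101. Lowest set bit at position 0

0


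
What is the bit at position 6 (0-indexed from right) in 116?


0b1110100, position 6 = 1

1


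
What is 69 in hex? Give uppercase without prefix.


69 = 45 hex

45


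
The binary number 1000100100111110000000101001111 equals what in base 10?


1000100100111110000000101001111 in decimal = 1151271247

1151271247


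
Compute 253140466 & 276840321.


0b1111000101101001110111110010 & 0b10000100000000011111110000001 = 0b1110110000000 = 7552

7552


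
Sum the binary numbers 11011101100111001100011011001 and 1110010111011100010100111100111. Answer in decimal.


11011101100111001100011011001 + 1110010111011100010100111100111 = 10001110101000011100001011000000 = 2392965824

2392965824


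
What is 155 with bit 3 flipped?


155 ^ (1 << 3) = 155 ^ 8 = 147

147


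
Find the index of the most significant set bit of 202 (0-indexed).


0b11001010. Highest set bit at position 7

7


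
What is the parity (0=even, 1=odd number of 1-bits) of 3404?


0b110101001100 has 6 ones => parity 0

0


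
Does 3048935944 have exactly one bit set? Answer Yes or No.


0b10110101101110110001001000001000. Multiple bits set => No

No


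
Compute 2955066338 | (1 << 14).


2955066338 | (1 << 14) = 2955066338 | 16384 = 2955082722

2955082722


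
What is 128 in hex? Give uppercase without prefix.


128 = 80 hex

80


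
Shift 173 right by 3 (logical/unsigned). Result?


0b10101101 >> 3 = 0b10101 = 21

21


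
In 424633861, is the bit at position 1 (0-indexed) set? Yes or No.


0b11001010011110110011000000101, bit 1 = 0. No

No


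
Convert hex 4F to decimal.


4F hex = 79 decimal

79


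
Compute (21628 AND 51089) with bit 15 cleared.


Step 1: 21628 & 51089 = 17424
Step 2: 17424 & ~(1 << 15) = 17424

17424


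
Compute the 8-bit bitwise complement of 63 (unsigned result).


~0b111111 = 0b11000000 = 192 (8-bit unsigned)

192


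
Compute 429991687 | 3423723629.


0b11001101000010010011100000111 | 0b11001100000100011110000001101101 = 0b11011101101100011110011101101111 = 3719423855

3719423855


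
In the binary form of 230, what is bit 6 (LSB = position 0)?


0b11100110, position 6 = 1

1


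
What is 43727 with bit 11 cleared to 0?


43727 & ~(1 << 11) = 41679

41679


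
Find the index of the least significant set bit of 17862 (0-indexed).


0b100010111000110. Lowest set bit at position 1

1


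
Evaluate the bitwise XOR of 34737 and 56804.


0b1000011110110001 ^ 0b1101110111100100 = 0b101101001010101 = 23125

23125


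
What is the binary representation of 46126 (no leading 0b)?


46126 = 1011010000101110 in binary

1011010000101110


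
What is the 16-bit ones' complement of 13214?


13214 ^ 65535 = 52321

52321


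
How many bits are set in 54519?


0b1101010011110111 has 11 set bits

11


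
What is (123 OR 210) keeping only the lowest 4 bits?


Step 1: 123 | 210 = 251
Step 2: 251 & 15 = 11

11


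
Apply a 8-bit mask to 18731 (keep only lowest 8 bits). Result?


18731 & 255 = 43

43


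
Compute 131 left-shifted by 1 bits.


0b10000011 << 1 = 0b100000110 = 262

262


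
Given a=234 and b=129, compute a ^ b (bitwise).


234 ^ 129 = 107

107


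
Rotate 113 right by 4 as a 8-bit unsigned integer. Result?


Rotate 0b1110001 right by 4 (8-bit) = 0b10111 = 23

23


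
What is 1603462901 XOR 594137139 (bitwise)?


0b1011111100100101110011011110101 ^ 0b100011011010011101000000110011 = 0b1111100111110110011011011000110 = 2096838342

2096838342


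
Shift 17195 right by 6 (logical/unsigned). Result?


0b100001100101011 >> 6 = 0b100001100 = 268

268


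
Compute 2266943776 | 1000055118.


0b10000111000111101101000100100000 | 0b111011100110111010000101001110 = 0b10111111100111111111000101101110 = 3214930286

3214930286


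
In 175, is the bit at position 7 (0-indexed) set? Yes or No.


0b10101111, bit 7 = 1. Yes

Yes


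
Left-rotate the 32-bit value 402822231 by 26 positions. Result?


Rotate 0b11000000000101001010001010111 left by 26 (32-bit) = 0b1011100011000000000101001010001 = 1549797969

1549797969


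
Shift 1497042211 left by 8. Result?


0b1011001001110110000110100100011 << 8 = 0b101100100111011000011010010001100000000 = 383242806016

383242806016


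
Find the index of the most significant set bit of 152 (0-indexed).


0b10011000. Highest set bit at position 7

7


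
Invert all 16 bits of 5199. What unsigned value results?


5199 ^ 65535 = 60336

60336


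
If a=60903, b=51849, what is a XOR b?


60903 ^ 51849 = 10094

10094


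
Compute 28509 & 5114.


0b110111101011101 & 0b1001111111010 = 0b1101011000 = 856

856


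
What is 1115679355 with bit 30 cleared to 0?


1115679355 & ~(1 << 30) = 41937531

41937531


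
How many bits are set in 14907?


0b11101000111011 has 9 set bits

9


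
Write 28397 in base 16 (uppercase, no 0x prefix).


28397 = 6EED hex

6EED


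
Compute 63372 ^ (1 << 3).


63372 ^ (1 << 3) = 63372 ^ 8 = 63364

63364


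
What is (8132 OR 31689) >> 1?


Step 1: 8132 | 31689 = 32717
Step 2: 32717 >> 1 = 16358

16358


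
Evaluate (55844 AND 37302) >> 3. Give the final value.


Step 1: 55844 & 37302 = 36900
Step 2: 36900 >> 3 = 4612

4612


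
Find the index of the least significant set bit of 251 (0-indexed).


0b11111011. Lowest set bit at position 0

0


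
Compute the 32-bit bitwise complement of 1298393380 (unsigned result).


~0b1001101011000111110100100100100 = 0b10110010100111000001011011011011 = 2996573915 (32-bit unsigned)

2996573915


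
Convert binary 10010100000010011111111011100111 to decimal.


10010100000010011111111011100111 in decimal = 2483683047

2483683047


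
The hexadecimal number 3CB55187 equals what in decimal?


3CB55187 hex = 1018515847 decimal

1018515847


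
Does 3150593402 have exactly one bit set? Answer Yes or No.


0b10111011110010100011110101111010. Multiple bits set => No

No


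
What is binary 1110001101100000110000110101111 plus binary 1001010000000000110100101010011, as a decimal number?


1110001101100000110000110101111 + 1001010000000000110100101010011 = 10111011101100001100101100000010 = 3148925698

3148925698


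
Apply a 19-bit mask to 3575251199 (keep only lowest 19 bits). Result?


3575251199 & 524287 = 131327

131327


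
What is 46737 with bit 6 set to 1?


46737 | (1 << 6) = 46737 | 64 = 46801

46801


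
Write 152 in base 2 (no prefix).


152 = 10011000 in binary

10011000


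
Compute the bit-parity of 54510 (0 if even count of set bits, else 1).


0b1101010011101110 has 10 ones => parity 0

0


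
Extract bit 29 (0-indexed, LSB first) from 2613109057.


0b10011011110000001110000101000001, position 29 = 0

0


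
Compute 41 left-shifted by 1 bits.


0b101001 << 1 = 0b1010010 = 82

82


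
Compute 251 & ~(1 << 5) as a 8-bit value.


251 & ~(1 << 5) = 219

219


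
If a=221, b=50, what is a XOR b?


221 ^ 50 = 239

239


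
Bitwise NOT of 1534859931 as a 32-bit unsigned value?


~0b1011011011111000001101010011011 = 0b10100100100000111110010101100100 = 2760107364 (32-bit unsigned)

2760107364


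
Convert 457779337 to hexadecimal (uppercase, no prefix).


457779337 = 1B492889 hex

1B492889


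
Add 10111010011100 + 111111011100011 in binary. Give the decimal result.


10111010011100 + 111111011100011 = 1010110101111111 = 44415

44415


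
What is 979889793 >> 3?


0b111010011001111110111010000001 >> 3 = 0b111010011001111110111010000 = 122486224

122486224


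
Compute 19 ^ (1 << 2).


19 ^ (1 << 2) = 19 ^ 4 = 23

23


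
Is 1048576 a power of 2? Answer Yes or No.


0b100000000000000000000. Only one bit set => Yes

Yes


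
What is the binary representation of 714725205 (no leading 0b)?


714725205 = 101010100110011101011101010101 in binary

101010100110011101011101010101


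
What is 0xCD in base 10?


CD hex = 205 decimal

205


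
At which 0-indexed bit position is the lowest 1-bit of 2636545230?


0b10011101001001100111110011001110. Lowest set bit at position 1

1


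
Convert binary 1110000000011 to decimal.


1110000000011 in decimal = 7171

7171


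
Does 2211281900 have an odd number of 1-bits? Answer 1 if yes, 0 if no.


0b10000011110011010111101111101100 has 19 ones => parity 1

1


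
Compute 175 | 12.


0b10101111 | 0b1100 = 0b10101111 = 175

175


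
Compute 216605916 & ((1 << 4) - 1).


216605916 & 15 = 12

12


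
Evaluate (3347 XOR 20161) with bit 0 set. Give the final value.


Step 1: 3347 ^ 20161 = 17362
Step 2: 17362 | (1 << 0) = 17362 | 1 = 17363

17363


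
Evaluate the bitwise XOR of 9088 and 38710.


0b10001110000000 ^ 0b1001011100110110 = 0b1011010010110110 = 46262

46262


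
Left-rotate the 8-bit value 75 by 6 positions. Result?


Rotate 0b1001011 left by 6 (8-bit) = 0b11010010 = 210

210


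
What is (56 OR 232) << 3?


Step 1: 56 | 232 = 248
Step 2: 248 << 3 = 1984

1984


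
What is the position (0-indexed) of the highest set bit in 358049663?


0b10101010101110110011101111111. Highest set bit at position 28

28


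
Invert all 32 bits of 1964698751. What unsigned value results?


1964698751 ^ 4294967295 = 2330268544

2330268544


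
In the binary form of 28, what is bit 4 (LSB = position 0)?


0b11100, position 4 = 1

1


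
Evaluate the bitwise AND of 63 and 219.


0b111111 & 0b11011011 = 0b11011 = 27

27


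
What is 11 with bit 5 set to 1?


11 | (1 << 5) = 11 | 32 = 43

43


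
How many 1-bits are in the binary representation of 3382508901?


0b11001001100111001111110101100101 has 19 set bits

19


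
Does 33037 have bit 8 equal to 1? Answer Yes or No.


0b1000000100001101, bit 8 = 1. Yes

Yes


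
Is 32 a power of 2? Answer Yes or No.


0b100000. Only one bit set => Yes

Yes


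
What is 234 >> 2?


0b11101010 >> 2 = 0b111010 = 58

58


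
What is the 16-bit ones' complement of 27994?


27994 ^ 65535 = 37541

37541


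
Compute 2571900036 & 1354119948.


0b10011001010011000001010010000100 & 0b1010000101101100011101100001100 = 0b10000000001000001000000000100 = 268701700

268701700


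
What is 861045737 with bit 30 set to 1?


861045737 | (1 << 30) = 861045737 | 1073741824 = 1934787561

1934787561


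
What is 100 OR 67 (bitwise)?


0b1100100 | 0b1000011 = 0b1100111 = 103

103


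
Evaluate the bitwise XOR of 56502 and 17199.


0b1101110010110110 ^ 0b100001100101111 = 0b1001111110011001 = 40857

40857


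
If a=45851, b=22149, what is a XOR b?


45851 ^ 22149 = 58782

58782


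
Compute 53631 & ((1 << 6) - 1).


53631 & 63 = 63

63


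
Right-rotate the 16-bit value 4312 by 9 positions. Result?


Rotate 0b1000011011000 right by 9 (16-bit) = 0b110110000001000 = 27656

27656


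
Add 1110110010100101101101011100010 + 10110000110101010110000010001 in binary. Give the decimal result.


1110110010100101101101011100010 + 10110000110101010110000010001 = 10001100011011011000011011110011 = 2355988211

2355988211


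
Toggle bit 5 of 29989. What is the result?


29989 ^ (1 << 5) = 29989 ^ 32 = 29957

29957


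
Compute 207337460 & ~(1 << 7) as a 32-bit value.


207337460 & ~(1 << 7) = 207337332

207337332


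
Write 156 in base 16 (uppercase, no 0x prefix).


156 = 9C hex

9C


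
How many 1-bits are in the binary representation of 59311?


0b1110011110101111 has 12 set bits

12


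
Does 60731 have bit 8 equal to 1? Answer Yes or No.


0b1110110100111011, bit 8 = 1. Yes

Yes


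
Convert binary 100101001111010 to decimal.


100101001111010 in decimal = 19066

19066


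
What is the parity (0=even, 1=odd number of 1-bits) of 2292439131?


0b10001000101000111101100001011011 has 15 ones => parity 1

1


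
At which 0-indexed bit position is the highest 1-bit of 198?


0b11000110. Highest set bit at position 7

7


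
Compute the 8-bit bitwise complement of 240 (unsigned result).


~0b11110000 = 0b1111 = 15 (8-bit unsigned)

15


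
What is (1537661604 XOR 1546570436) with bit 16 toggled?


Step 1: 1537661604 ^ 1546570436 = 126357600
Step 2: 126357600 ^ (1 << 16) = 126357600 ^ 65536 = 126423136

126423136


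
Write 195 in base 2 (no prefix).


195 = 11000011 in binary

11000011


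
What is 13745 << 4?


0b11010110110001 << 4 = 0b110101101100010000 = 219920

219920


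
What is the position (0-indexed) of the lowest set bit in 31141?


0b111100110100101. Lowest set bit at position 0

0


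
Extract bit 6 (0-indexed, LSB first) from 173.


0b10101101, position 6 = 0

0


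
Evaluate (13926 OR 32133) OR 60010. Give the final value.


Step 1: 13926 | 32133 = 32743
Step 2: 32743 | 60010 = 65519

65519


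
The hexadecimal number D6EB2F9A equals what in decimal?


D6EB2F9A hex = 3605737370 decimal

3605737370


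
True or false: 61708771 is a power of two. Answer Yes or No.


0b11101011011001100111100011. Multiple bits set => No

No


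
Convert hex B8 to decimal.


B8 hex = 184 decimal

184


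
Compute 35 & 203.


0b100011 & 0b11001011 = 0b11 = 3

3


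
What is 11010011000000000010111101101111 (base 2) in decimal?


11010011000000000010111101101111 in decimal = 3540004719

3540004719


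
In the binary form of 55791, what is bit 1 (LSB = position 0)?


0b1101100111101111, position 1 = 1

1


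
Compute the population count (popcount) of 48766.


0b1011111001111110 has 12 set bits

12


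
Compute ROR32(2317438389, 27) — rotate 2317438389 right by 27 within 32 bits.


Rotate 0b10001010001000010100110110110101 right by 27 (32-bit) = 0b1000100001010011011011010110001 = 1143584433

1143584433


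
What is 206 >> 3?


0b11001110 >> 3 = 0b11001 = 25

25


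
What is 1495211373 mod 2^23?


1495211373 & 8388607 = 2039149

2039149


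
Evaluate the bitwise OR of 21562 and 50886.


0b101010000111010 | 0b1100011011000110 = 0b1101011011111110 = 55038

55038


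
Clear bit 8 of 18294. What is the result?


18294 & ~(1 << 8) = 18038

18038


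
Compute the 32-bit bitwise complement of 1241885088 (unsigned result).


~0b1001010000001011010100110100000 = 0b10110101111110100101011001011111 = 3053082207 (32-bit unsigned)

3053082207


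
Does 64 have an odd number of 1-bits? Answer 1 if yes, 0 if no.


0b1000000 has 1 ones => parity 1

1


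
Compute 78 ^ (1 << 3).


78 ^ (1 << 3) = 78 ^ 8 = 70

70


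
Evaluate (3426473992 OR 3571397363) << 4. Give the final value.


Step 1: 3426473992 | 3571397363 = 3707763451
Step 2: 3707763451 << 4 = 59324215216

59324215216


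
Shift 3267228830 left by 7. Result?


0b11000010101111011111010010011110 << 7 = 0b110000101011110111110100100111100000000 = 418205290240

418205290240


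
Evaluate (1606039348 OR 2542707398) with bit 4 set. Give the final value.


Step 1: 1606039348 | 2542707398 = 3753818102
Step 2: 3753818102 | (1 << 4) = 3753818102 | 16 = 3753818102

3753818102


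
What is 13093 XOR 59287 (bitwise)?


0b11001100100101 ^ 0b1110011110010111 = 0b1101010010110010 = 54450

54450


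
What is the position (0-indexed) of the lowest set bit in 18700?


0b100100100001100. Lowest set bit at position 2

2


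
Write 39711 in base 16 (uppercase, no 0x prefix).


39711 = 9B1F hex

9B1F


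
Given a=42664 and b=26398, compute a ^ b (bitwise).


42664 ^ 26398 = 49590

49590


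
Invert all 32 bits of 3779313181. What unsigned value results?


3779313181 ^ 4294967295 = 515654114

515654114


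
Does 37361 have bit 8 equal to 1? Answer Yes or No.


0b1001000111110001, bit 8 = 1. Yes

Yes


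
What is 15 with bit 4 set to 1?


15 | (1 << 4) = 15 | 16 = 31

31


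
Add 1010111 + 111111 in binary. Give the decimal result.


1010111 + 111111 = 10010110 = 150

150


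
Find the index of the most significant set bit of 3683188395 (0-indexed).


0b11011011100010001111111010101011. Highest set bit at position 31

31


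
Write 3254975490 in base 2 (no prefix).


3254975490 = 11000010000000101111110000000010 in binary

11000010000000101111110000000010


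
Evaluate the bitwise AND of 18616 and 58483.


0b100100010111000 & 0b1110010001110011 = 0b100000000110000 = 16432

16432


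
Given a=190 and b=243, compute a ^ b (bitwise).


190 ^ 243 = 77

77


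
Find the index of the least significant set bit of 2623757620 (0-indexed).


0b10011100011000110101110100110100. Lowest set bit at position 2

2


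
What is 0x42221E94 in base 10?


42221E94 hex = 1109532308 decimal

1109532308


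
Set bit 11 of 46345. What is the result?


46345 | (1 << 11) = 46345 | 2048 = 48393

48393


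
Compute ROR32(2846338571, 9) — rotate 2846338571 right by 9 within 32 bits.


Rotate 0b10101001101001111010111000001011 right by 9 (32-bit) = 0b101110101001101001111010111 = 97833943

97833943


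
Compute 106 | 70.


0b1101010 | 0b1000110 = 0b1101110 = 110

110


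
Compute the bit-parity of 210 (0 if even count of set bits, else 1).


0b11010010 has 4 ones => parity 0

0


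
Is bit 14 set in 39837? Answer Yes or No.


0b1001101110011101, bit 14 = 0. No

No


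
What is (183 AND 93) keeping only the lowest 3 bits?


Step 1: 183 & 93 = 21
Step 2: 21 & 7 = 5

5


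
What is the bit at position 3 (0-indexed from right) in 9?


0b1001, position 3 = 1

1


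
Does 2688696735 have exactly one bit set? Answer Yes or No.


0b10100000010000100100000110011111. Multiple bits set => No

No


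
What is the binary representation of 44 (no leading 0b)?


44 = 101100 in binary

101100


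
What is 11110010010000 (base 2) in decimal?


11110010010000 in decimal = 15504

15504


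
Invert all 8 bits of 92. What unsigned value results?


92 ^ 255 = 163

163


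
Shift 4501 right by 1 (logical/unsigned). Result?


0b1000110010101 >> 1 = 0b100011001010 = 2250

2250


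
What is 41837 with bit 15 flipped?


41837 ^ (1 << 15) = 41837 ^ 32768 = 9069

9069


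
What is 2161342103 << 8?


0b10000000110100110111011010010111 << 8 = 0b1000000011010011011101101001011100000000 = 553303578368

553303578368


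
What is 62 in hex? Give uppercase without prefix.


62 = 3E hex

3E


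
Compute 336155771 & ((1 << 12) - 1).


336155771 & 4095 = 1147

1147


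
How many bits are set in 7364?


0b1110011000100 has 6 set bits

6


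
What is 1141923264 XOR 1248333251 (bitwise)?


0b1000100000100000101110111000000 ^ 0b1001010011010000000110111000011 = 0b1110011110000101000000000011 = 242765827

242765827


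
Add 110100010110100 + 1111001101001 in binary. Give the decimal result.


110100010110100 + 1111001101001 = 1000011100011101 = 34589

34589


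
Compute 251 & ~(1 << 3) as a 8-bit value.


251 & ~(1 << 3) = 243

243


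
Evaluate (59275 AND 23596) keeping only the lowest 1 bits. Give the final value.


Step 1: 59275 & 23596 = 17416
Step 2: 17416 & 1 = 0

0


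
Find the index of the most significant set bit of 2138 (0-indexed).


0b100001011010. Highest set bit at position 11

11


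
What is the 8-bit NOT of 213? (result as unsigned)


~0b11010101 = 0b101010 = 42 (8-bit unsigned)

42


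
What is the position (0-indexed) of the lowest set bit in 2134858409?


0b1111111001111110101101010101001. Lowest set bit at position 0

0


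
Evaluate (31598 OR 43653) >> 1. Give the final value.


Step 1: 31598 | 43653 = 64495
Step 2: 64495 >> 1 = 32247

32247


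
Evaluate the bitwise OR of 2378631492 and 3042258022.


0b10001101110001110000100101000100 | 0b10110101010101010010110001100110 = 0b10111101110101110010110101100110 = 3184995686

3184995686


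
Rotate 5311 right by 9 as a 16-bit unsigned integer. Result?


Rotate 0b1010010111111 right by 9 (16-bit) = 0b101111110001010 = 24458

24458


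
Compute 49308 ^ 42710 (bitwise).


0b1100000010011100 ^ 0b1010011011010110 = 0b110011001001010 = 26186

26186


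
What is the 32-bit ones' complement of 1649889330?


1649889330 ^ 4294967295 = 2645077965

2645077965


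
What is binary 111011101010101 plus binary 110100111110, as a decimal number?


111011101010101 + 110100111110 = 1000010010010011 = 33939

33939


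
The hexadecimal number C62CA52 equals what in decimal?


C62CA52 hex = 207800914 decimal

207800914


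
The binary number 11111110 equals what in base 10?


11111110 in decimal = 254

254


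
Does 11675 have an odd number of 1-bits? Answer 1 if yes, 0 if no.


0b10110110011011 has 9 ones => parity 1

1


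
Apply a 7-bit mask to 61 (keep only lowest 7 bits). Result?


61 & 127 = 61

61


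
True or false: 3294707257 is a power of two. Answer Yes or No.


0b11000100011000010011111000111001. Multiple bits set => No

No


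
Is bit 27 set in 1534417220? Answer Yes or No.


0b1011011011101010101100101000100, bit 27 = 1. Yes

Yes


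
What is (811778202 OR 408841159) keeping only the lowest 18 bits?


Step 1: 811778202 | 408841159 = 947842015
Step 2: 947842015 & 262143 = 191455

191455


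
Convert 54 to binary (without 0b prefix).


54 = 110110 in binary

110110


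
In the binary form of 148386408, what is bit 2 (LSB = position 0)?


0b1000110110000011001001101000, position 2 = 0

0


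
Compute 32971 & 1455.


0b1000000011001011 & 0b10110101111 = 0b10001011 = 139

139


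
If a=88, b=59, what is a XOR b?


88 ^ 59 = 99

99


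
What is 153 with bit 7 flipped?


153 ^ (1 << 7) = 153 ^ 128 = 25

25


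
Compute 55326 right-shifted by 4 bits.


0b1101100000011110 >> 4 = 0b110110000001 = 3457

3457


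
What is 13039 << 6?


0b11001011101111 << 6 = 0b11001011101111000000 = 834496

834496


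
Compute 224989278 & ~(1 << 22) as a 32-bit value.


224989278 & ~(1 << 22) = 220794974

220794974


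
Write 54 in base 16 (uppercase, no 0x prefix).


54 = 36 hex

36


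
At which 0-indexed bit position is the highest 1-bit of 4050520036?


0b11110001011011100000011111100100. Highest set bit at position 31

31


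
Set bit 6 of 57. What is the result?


57 | (1 << 6) = 57 | 64 = 121

121


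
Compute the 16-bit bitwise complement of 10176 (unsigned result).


~0b10011111000000 = 0b1101100000111111 = 55359 (16-bit unsigned)

55359


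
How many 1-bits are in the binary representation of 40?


0b101000 has 2 set bits

2


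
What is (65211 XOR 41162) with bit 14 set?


Step 1: 65211 ^ 41162 = 24177
Step 2: 24177 | (1 << 14) = 24177 | 16384 = 24177

24177


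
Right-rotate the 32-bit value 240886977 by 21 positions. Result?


Rotate 0b1110010110111010010011000001 right by 21 (32-bit) = 0b11011101001001100000100001110010 = 3710257266

3710257266


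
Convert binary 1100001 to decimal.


1100001 in decimal = 97

97


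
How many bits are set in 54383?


0b1101010001101111 has 10 set bits

10


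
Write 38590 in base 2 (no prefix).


38590 = 1001011010111110 in binary

1001011010111110


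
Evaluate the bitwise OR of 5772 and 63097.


0b1011010001100 | 0b1111011001111001 = 0b1111011011111101 = 63229

63229


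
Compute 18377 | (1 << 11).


18377 | (1 << 11) = 18377 | 2048 = 20425

20425


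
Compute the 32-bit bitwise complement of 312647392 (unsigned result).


~0b10010101000101001111011100000 = 0b11101101010111010110000100011111 = 3982319903 (32-bit unsigned)

3982319903


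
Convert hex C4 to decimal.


C4 hex = 196 decimal

196


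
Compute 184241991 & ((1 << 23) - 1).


184241991 & 8388607 = 8081223

8081223


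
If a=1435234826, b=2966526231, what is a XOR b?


1435234826 ^ 2966526231 = 3847908125

3847908125


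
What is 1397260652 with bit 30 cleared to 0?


1397260652 & ~(1 << 30) = 323518828

323518828


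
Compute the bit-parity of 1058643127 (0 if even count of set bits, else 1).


0b111111000110011001110010110111 has 19 ones => parity 1

1


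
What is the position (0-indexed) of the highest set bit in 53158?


0b1100111110100110. Highest set bit at position 15

15


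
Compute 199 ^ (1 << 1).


199 ^ (1 << 1) = 199 ^ 2 = 197

197


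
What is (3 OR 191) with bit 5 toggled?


Step 1: 3 | 191 = 191
Step 2: 191 ^ (1 << 5) = 191 ^ 32 = 159

159


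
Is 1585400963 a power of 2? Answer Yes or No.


0b1011110011111110100110010000011. Multiple bits set => No

No


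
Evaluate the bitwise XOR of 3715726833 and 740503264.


0b11011101011110010111110111110001 ^ 0b101100001000110010111011100000 = 0b11110001010110100101001100010001 = 4049228561

4049228561


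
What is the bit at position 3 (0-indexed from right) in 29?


0b11101, position 3 = 1

1


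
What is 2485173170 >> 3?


0b10010100001000001011101110110010 >> 3 = 0b10010100001000001011101110110 = 310646646

310646646


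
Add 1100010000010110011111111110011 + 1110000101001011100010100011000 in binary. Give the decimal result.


1100010000010110011111111110011 + 1110000101001011100010100011000 = 11010010101100010000010100001011 = 3534816523

3534816523


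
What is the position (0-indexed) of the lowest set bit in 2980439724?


0b10110001101001011110011010101100. Lowest set bit at position 2

2


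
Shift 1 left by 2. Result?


0b1 << 2 = 0b100 = 4

4


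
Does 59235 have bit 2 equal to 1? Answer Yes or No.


0b1110011101100011, bit 2 = 0. No

No


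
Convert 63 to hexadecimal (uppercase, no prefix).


63 = 3F hex

3F


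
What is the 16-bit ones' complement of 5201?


5201 ^ 65535 = 60334

60334


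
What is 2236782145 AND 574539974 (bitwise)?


0b10000101010100101001011001000001 & 0b100010001111101100100011000110 = 0b100101000000001000000 = 1212480

1212480


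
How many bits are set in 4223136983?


0b11111011101101111111010011010111 has 24 set bits

24


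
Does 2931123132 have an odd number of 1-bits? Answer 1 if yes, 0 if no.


0b10101110101101010110001110111100 has 19 ones => parity 1

1


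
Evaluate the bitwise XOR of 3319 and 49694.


0b110011110111 ^ 0b1100001000011110 = 0b1100111011101001 = 52969

52969


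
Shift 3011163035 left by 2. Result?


0b10110011011110101011001110011011 << 2 = 0b1011001101111010101100111001101100 = 12044652140

12044652140


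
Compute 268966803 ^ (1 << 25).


268966803 ^ (1 << 25) = 268966803 ^ 33554432 = 302521235

302521235


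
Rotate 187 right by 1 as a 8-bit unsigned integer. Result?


Rotate 0b10111011 right by 1 (8-bit) = 0b11011101 = 221

221


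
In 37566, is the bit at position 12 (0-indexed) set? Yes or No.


0b1001001010111110, bit 12 = 1. Yes

Yes


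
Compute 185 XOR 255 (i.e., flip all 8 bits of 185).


185 ^ 255 = 70

70


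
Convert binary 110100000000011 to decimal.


110100000000011 in decimal = 26627

26627


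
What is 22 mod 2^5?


22 & 31 = 22

22


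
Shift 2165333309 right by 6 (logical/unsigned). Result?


0b10000001000100000101110100111101 >> 6 = 0b10000001000100000101110100 = 33833332

33833332


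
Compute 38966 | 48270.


0b1001100000110110 | 0b1011110010001110 = 0b1011110010111110 = 48318

48318


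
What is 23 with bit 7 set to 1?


23 | (1 << 7) = 23 | 128 = 151

151


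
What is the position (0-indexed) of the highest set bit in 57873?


0b1110001000010001. Highest set bit at position 15

15


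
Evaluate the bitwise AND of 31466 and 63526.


0b111101011101010 & 0b1111100000100110 = 0b111100000100010 = 30754

30754


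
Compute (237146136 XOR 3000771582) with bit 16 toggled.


Step 1: 237146136 ^ 3000771582 = 3170808806
Step 2: 3170808806 ^ (1 << 16) = 3170808806 ^ 65536 = 3170874342

3170874342


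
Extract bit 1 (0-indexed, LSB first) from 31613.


0b111101101111101, position 1 = 0

0


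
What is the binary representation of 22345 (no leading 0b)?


22345 = 101011101001001 in binary

101011101001001


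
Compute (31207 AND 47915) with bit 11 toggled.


Step 1: 31207 & 47915 = 14627
Step 2: 14627 ^ (1 << 11) = 14627 ^ 2048 = 12579

12579


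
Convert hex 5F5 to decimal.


5F5 hex = 1525 decimal

1525


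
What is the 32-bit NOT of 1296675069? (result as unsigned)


~0b1001101010010011011000011111101 = 0b10110010101101100100111100000010 = 2998292226 (32-bit unsigned)

2998292226


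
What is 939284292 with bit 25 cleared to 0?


939284292 & ~(1 << 25) = 905729860

905729860


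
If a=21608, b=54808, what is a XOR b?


21608 ^ 54808 = 33392

33392


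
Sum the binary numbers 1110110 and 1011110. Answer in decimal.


1110110 + 1011110 = 11010100 = 212

212


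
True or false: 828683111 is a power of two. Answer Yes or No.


0b110001011001001011001101100111. Multiple bits set => No

No


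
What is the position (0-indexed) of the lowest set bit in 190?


0b10111110. Lowest set bit at position 1

1


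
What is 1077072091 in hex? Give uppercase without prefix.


1077072091 = 4032D0DB hex

4032D0DB


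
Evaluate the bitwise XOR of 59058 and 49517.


0b1110011010110010 ^ 0b1100000101101101 = 0b10011111011111 = 10207

10207


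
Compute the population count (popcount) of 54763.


0b1101010111101011 has 11 set bits

11


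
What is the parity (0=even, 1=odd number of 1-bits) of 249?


0b11111001 has 6 ones => parity 0

0


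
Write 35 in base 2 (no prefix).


35 = 100011 in binary

100011


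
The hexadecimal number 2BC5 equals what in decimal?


2BC5 hex = 11205 decimal

11205


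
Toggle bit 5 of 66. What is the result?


66 ^ (1 << 5) = 66 ^ 32 = 98

98


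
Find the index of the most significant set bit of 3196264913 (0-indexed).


0b10111110100000110010000111010001. Highest set bit at position 31

31


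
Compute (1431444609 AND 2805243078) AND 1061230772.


Step 1: 1431444609 & 2805243078 = 84941952
Step 2: 84941952 & 1061230772 = 83892352

83892352


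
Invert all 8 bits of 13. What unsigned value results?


13 ^ 255 = 242

242


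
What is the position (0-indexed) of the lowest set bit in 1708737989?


0b1100101110110010100010111000101. Lowest set bit at position 0

0


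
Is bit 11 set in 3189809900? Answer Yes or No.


0b10111110001000001010001011101100, bit 11 = 0. No

No


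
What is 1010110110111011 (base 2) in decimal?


1010110110111011 in decimal = 44475

44475


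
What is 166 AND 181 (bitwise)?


0b10100110 & 0b10110101 = 0b10100100 = 164

164


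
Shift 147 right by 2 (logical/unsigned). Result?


0b10010011 >> 2 = 0b100100 = 36

36


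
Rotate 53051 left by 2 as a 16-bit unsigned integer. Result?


Rotate 0b1100111100111011 left by 2 (16-bit) = 0b11110011101111 = 15599

15599


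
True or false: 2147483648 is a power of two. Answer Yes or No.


0b10000000000000000000000000000000. Only one bit set => Yes

Yes


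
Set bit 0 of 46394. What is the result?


46394 | (1 << 0) = 46394 | 1 = 46395

46395


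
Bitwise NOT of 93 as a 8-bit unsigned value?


~0b1011101 = 0b10100010 = 162 (8-bit unsigned)

162


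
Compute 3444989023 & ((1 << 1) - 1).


3444989023 & 1 = 1

1


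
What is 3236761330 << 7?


0b11000000111011010000111011110010 << 7 = 0b110000001110110100001110111100100000000 = 414305450240

414305450240


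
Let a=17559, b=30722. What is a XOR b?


17559 ^ 30722 = 15509

15509


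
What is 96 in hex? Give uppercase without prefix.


96 = 60 hex

60


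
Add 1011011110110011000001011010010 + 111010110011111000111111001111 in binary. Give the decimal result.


1011011110110011000001011010010 + 111010110011111000111111001111 = 10010110101010010001001010100001 = 2527662753

2527662753


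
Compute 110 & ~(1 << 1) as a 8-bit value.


110 & ~(1 << 1) = 108

108


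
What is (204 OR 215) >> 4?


Step 1: 204 | 215 = 223
Step 2: 223 >> 4 = 13

13


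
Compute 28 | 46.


0b11100 | 0b101110 = 0b111110 = 62

62


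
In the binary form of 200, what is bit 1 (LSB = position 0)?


0b11001000, position 1 = 0

0


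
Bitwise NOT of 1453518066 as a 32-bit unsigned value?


~0b1010110101000101110110011110010 = 0b10101001010111010001001100001101 = 2841449229 (32-bit unsigned)

2841449229


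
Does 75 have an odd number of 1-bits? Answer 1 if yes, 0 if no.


0b1001011 has 4 ones => parity 0

0


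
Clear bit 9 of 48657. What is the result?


48657 & ~(1 << 9) = 48145

48145


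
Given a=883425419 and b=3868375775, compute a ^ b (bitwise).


883425419 ^ 3868375775 = 3527064148

3527064148


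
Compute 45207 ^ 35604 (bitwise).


0b1011000010010111 ^ 0b1000101100010100 = 0b11101110000011 = 15235

15235


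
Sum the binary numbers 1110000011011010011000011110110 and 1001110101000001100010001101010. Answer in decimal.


1110000011011010011000011110110 + 1001110101000001100010001101010 = 10111111000011011111010101100000 = 3205363040

3205363040


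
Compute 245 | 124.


0b11110101 | 0b1111100 = 0b11111101 = 253

253


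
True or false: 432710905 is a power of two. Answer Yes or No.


0b11001110010101010010011111001. Multiple bits set => No

No
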